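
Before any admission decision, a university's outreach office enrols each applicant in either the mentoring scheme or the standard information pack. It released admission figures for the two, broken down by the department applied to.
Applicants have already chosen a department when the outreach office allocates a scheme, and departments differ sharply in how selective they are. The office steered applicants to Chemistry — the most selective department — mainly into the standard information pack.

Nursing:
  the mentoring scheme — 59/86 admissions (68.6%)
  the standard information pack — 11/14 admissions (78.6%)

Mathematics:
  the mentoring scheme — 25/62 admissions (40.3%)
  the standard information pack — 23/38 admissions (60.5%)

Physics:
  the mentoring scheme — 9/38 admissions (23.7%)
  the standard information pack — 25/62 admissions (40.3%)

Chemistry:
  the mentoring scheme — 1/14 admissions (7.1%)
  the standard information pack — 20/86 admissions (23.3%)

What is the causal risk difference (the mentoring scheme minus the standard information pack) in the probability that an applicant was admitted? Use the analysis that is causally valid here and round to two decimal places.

Nothing the outreach scheme does changes department; the imbalance is an allocation artefact. With department also predicting the outcome, the pooled figure is confounded, and the within-stratum comparison is the causal one.
Adjusting over the population distribution of department: 0.250·(0.686−0.786) + 0.250·(0.403−0.605) + 0.250·(0.237−0.403) + 0.250·(0.071−0.233) = -0.157.

-0.16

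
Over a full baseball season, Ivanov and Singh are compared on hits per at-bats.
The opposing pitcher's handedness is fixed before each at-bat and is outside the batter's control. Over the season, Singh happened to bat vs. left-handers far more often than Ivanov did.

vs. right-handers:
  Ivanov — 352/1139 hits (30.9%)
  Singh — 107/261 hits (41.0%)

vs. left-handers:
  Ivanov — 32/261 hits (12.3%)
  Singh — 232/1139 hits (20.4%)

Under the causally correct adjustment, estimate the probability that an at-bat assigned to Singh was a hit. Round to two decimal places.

The imbalance in pitcher handedness arose from how at-bats were allocated, not from anything the player did; and pitcher handedness independently affects the outcome. The pooled gap is confounded — condition on pitcher handedness.
Standardising Singh to the population pitcher handedness mix: 0.500·107/261 + 0.500·232/1139 = 0.307.

0.31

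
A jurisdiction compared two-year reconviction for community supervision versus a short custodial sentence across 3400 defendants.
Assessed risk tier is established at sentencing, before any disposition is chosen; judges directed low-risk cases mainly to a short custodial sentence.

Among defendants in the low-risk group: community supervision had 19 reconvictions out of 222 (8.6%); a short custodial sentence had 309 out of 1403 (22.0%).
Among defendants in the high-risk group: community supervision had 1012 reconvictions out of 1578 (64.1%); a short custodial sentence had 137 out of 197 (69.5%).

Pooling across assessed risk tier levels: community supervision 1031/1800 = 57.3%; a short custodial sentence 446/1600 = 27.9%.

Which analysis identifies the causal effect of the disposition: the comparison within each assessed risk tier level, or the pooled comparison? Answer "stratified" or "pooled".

Assessed risk tier is set before the disposition has any effect — it is not caused by the disposition — and it independently drives the outcome. That makes it a confounder, so the causal comparison is within assessed risk tier levels.
Within each level — low-risk: 8.6% vs 22.0%; high-risk: 64.1% vs 69.5% — community supervision is lower every time.

stratified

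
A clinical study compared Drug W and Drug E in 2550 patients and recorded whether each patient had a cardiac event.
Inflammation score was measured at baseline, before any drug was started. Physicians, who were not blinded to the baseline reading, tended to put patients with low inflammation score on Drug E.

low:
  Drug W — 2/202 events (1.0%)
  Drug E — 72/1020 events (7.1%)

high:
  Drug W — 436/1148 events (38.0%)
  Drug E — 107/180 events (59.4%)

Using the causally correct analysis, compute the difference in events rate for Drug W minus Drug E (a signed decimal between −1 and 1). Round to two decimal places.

Drug W is lower inside every inflammation score stratum but Drug E is lower in aggregate. Whether to stratify depends on how inflammation score relates to the drug.
Since inflammation score is a pre-existing factor (not a product of the drug) and it affects the outcome on its own, it is a confounder. The stratified rates, not the pooled rate, identify the causal effect.
Adjusting over the population distribution of inflammation score: 0.479·(0.010−0.071) + 0.521·(0.380−0.594) = -0.141.

-0.14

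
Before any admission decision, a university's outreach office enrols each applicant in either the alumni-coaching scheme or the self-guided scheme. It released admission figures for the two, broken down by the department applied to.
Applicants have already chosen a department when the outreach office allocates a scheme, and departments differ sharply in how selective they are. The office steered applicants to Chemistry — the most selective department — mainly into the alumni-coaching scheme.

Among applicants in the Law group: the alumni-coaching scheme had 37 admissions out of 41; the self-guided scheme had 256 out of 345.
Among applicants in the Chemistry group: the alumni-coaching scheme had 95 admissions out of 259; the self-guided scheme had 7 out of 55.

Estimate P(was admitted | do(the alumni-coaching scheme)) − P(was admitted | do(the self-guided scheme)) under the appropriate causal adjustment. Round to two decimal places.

+0.20

the alumni-coaching scheme is higher inside every department stratum but the self-guided scheme is higher in aggregate. Whether to stratify depends on how department relates to the outreach scheme.
Department satisfies the back-door criterion: it is not a descendant of the outreach scheme, and it blocks the spurious path from outreach scheme to outcome. Adjusting for it (i.e., using the within-department rates) gives the causal effect.
Adjusting over the population distribution of department: 0.551·(0.902−0.742) + 0.449·(0.367−0.127) = +0.196.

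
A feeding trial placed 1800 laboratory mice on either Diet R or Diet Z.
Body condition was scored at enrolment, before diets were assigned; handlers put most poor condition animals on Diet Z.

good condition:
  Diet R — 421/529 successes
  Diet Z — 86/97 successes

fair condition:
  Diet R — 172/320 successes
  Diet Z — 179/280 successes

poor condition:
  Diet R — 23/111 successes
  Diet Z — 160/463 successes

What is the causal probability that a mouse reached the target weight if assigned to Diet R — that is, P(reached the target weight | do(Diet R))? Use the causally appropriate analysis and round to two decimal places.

The stratified and pooled comparisons disagree (Diet Z wins within each starting body condition; Diet R wins overall), so the answer turns on the causal role of starting body condition.
Starting body condition satisfies the back-door criterion: it is not a descendant of the diet, and it blocks the spurious path from diet to outcome. Adjusting for it (i.e., using the within-starting body condition rates) gives the causal effect.
Standardising Diet R to the population starting body condition mix: 0.348·421/529 + 0.333·172/320 + 0.319·23/111 = 0.522.

0.52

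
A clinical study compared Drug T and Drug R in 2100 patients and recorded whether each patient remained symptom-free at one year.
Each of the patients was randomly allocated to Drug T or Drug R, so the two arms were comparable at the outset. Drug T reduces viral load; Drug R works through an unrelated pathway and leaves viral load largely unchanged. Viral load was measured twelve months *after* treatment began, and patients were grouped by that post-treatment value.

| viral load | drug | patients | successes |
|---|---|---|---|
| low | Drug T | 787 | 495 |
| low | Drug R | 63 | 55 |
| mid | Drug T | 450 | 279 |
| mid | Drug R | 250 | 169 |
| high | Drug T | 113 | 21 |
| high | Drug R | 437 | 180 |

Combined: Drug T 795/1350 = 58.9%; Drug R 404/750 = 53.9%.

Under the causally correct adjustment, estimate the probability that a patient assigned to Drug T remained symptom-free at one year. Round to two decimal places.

0.59

The distribution of viral load is itself part of what the drug does — it is an intermediate outcome. Holding it fixed would remove that part of the effect; the total effect is the pooled difference.
So P(outcome | do(Drug T)) is just the pooled rate for Drug T: 795/1350 = 0.589.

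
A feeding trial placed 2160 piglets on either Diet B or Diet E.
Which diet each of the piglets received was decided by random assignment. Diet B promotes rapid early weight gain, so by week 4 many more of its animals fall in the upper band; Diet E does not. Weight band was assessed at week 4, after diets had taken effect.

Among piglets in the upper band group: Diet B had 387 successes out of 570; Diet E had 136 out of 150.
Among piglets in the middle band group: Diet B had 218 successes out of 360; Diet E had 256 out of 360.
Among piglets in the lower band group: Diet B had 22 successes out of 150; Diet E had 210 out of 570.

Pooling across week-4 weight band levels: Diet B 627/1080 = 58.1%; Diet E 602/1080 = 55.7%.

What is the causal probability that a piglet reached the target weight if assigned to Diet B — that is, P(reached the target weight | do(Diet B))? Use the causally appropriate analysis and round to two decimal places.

0.58

The week-4 weight band-specific comparison favours Diet E throughout, but the pooled figures favour Diet B. The question is whether to condition on week-4 weight band.
Week-4 weight band is recorded after the diet and is itself shifted by it — it sits on the causal path from diet to outcome. Conditioning on a mediator would strip out part of the effect we want; the pooled comparison gives the total causal effect.
So P(outcome | do(Diet B)) is just the pooled rate for Diet B: 627/1080 = 0.581.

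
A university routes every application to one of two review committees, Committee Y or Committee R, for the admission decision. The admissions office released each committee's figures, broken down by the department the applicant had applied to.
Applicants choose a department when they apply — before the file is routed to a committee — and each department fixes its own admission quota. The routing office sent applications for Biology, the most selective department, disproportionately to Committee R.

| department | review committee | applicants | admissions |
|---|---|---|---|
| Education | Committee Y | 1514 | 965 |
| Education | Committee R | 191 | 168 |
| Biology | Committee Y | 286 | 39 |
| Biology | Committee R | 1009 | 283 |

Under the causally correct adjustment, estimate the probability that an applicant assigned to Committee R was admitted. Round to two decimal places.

0.62

Department differs across review committees for reasons unrelated to any effect of the review committee itself, and it separately predicts the outcome — a classic confounder. We must compare within department levels.
Standardising Committee R to the population department mix: 0.568·168/191 + 0.432·283/1009 = 0.621.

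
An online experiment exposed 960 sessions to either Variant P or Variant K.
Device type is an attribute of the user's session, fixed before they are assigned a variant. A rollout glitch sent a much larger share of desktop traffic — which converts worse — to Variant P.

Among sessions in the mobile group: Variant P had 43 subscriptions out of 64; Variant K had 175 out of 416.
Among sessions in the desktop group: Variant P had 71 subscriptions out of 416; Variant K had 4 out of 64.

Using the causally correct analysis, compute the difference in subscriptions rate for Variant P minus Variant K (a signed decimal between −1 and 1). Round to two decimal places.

+0.18

The device type-specific comparison favours Variant P throughout, but the pooled figures favour Variant K. The question is whether to condition on device type.
The imbalance in device type arose from how sessions were allocated, not from anything the variant did; and device type independently affects the outcome. The pooled gap is confounded — condition on device type.
Adjusting over the population distribution of device type: 0.500·(0.672−0.421) + 0.500·(0.171−0.062) = +0.180.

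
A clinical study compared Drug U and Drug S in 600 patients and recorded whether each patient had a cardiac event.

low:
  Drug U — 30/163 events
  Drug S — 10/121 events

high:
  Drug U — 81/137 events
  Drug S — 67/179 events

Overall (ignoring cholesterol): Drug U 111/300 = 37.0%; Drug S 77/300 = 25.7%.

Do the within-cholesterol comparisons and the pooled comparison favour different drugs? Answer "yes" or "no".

no

Within each cholesterol level (low 18.4% vs 8.3%; high 59.1% vs 37.4%), Drug S has the lower rate every time. Pooled: 37.0% vs 25.7% — Drug S has the lower rate overall. They agree.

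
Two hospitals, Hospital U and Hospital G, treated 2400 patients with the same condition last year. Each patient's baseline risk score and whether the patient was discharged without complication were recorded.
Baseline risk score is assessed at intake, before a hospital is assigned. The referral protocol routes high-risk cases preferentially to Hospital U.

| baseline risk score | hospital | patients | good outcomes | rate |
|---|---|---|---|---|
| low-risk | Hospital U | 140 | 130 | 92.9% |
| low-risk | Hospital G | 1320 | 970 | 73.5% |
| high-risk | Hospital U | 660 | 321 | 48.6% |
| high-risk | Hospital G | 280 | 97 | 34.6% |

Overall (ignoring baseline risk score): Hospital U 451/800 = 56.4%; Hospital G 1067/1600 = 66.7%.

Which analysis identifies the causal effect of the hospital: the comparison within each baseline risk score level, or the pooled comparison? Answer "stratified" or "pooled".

stratified

Within every baseline risk score level Hospital U has the higher rate, yet pooled Hospital G does — Simpson's reversal.
Nothing the hospital does changes baseline risk score; the imbalance is an allocation artefact. With baseline risk score also predicting the outcome, the pooled figure is confounded, and the within-stratum comparison is the causal one.
Within each level — low-risk: 92.9% vs 73.5%; high-risk: 48.6% vs 34.6% — Hospital U is higher every time.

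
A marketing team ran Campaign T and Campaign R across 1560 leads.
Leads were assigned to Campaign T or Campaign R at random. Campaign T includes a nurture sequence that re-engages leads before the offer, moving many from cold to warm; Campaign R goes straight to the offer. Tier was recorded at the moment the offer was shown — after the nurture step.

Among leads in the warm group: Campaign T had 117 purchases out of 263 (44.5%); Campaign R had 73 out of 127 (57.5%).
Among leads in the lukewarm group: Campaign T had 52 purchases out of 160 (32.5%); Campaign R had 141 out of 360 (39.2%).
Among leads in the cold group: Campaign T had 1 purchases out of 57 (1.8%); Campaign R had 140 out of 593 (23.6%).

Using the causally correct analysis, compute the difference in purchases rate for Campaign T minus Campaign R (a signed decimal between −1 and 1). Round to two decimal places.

The distribution of engagement tier is itself part of what the campaign does — it is an intermediate outcome. Holding it fixed would remove that part of the effect; the total effect is the pooled difference.
The causal difference is the pooled difference: 0.354 − 0.328 = +0.026.

+0.03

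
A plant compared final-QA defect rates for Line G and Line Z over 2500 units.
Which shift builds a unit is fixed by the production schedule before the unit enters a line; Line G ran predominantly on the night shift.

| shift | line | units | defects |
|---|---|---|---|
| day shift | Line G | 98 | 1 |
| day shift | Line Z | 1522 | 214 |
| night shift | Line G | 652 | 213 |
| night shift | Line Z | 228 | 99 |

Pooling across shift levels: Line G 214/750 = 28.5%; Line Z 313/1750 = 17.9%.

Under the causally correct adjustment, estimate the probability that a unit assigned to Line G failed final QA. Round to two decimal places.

0.12

Since shift is a pre-existing factor (not a product of the line) and it affects the outcome on its own, it is a confounder. The stratified rates, not the pooled rate, identify the causal effect.
Standardising Line G to the population shift mix: 0.648·1/98 + 0.352·213/652 = 0.122.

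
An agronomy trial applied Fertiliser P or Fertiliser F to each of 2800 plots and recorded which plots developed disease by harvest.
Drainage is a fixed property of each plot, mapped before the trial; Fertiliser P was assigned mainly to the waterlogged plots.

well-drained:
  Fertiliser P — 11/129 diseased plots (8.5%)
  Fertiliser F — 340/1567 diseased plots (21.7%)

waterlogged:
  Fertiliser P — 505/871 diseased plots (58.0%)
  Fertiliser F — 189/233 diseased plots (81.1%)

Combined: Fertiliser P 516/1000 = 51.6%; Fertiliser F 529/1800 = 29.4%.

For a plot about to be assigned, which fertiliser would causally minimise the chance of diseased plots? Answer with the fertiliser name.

The field drainage-specific comparison favours Fertiliser P throughout, but the pooled figures favour Fertiliser F. The question is whether to condition on field drainage.
Nothing the fertiliser does changes field drainage; the imbalance is an allocation artefact. With field drainage also predicting the outcome, the pooled figure is confounded, and the within-stratum comparison is the causal one.
Within each level — well-drained: 8.5% vs 21.7%; waterlogged: 58.0% vs 81.1% — Fertiliser P is lower every time.

Fertiliser P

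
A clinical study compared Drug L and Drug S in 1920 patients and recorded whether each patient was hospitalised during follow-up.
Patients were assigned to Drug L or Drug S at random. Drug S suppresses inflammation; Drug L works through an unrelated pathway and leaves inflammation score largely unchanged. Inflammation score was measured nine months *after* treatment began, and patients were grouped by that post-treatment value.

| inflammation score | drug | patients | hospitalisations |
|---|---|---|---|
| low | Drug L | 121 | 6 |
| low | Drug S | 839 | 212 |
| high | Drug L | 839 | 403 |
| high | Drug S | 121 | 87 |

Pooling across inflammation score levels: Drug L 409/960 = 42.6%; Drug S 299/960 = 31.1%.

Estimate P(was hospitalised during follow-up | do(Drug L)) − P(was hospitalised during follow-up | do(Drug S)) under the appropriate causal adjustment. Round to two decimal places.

Inflammation score is downstream of the drug. One should not condition on a consequence of treatment, so the overall rates are the right comparison.
The causal difference is the pooled difference: 0.426 − 0.311 = +0.115.

+0.11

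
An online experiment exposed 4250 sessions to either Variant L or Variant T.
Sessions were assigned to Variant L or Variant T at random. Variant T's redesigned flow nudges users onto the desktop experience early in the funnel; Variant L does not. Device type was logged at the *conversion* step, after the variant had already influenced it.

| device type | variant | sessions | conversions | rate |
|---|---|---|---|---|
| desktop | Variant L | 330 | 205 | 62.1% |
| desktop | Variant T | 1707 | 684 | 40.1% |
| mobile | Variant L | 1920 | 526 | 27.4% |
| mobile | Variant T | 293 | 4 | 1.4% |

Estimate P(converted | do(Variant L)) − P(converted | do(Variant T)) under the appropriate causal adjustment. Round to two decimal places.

Because the variant influences device type, device type is a post-treatment mediator, not a confounder. Stratifying on it would bias the estimate; the causal effect is the crude pooled difference.
The causal difference is the pooled difference: 0.325 − 0.344 = -0.019.

-0.02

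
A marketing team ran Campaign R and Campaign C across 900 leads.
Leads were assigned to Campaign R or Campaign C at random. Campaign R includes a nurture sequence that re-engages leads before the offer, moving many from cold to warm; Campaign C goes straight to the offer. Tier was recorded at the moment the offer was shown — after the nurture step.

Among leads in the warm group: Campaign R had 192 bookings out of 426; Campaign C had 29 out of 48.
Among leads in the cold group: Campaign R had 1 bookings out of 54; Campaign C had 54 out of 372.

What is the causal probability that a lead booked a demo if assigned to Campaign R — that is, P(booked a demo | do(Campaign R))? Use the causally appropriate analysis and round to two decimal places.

Within every engagement tier level Campaign C has the higher rate, yet pooled Campaign R does — Simpson's reversal.
Stratifying would compare campaigns among leads the campaigns themselves sorted into engagement tier groups — a form of selection on an intermediate. The unconditioned pooled rates give the total causal effect.
So P(outcome | do(Campaign R)) is just the pooled rate for Campaign R: 193/480 = 0.402.

0.40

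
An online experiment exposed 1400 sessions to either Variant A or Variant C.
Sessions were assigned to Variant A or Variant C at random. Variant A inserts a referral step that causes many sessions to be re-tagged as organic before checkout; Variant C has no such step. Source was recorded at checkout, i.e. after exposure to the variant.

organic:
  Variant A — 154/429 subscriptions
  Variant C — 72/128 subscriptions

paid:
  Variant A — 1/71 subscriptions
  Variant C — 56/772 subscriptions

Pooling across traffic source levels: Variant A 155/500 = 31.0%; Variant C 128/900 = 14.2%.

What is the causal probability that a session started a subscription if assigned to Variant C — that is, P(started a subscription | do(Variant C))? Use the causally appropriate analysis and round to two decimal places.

Variant C is higher inside every traffic source stratum but Variant A is higher in aggregate. Whether to stratify depends on how traffic source relates to the variant.
Because the variant influences traffic source, traffic source is a post-treatment mediator, not a confounder. Stratifying on it would bias the estimate; the causal effect is the crude pooled difference.
So P(outcome | do(Variant C)) is just the pooled rate for Variant C: 128/900 = 0.142.

0.14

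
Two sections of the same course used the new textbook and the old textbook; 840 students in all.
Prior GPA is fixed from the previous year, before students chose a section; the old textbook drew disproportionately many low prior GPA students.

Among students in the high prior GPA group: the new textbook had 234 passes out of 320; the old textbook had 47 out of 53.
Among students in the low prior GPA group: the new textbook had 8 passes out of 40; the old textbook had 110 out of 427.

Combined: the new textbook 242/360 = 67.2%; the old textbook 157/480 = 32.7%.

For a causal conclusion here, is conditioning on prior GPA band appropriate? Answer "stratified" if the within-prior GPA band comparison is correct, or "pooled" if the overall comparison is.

stratified

the old textbook is higher inside every prior GPA band stratum but the new textbook is higher in aggregate. Whether to stratify depends on how prior GPA band relates to the teaching method.
Prior GPA band differs across teaching methods for reasons unrelated to any effect of the teaching method itself, and it separately predicts the outcome — a classic confounder. We must compare within prior GPA band levels.
Within each level — high prior GPA: 73.1% vs 88.7%; low prior GPA: 20.0% vs 25.8% — the old textbook is higher every time.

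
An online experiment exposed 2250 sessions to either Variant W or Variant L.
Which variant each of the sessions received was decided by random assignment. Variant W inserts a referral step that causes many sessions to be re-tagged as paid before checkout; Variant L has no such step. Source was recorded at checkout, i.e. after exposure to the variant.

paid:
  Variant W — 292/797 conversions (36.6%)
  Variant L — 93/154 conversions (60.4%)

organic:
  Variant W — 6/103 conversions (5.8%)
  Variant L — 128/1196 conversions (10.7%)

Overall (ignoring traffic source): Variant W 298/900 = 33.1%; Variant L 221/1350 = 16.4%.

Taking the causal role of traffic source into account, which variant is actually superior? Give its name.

Variant W

Within every traffic source level Variant L has the higher rate, yet pooled Variant W does — Simpson's reversal.
Stratifying would compare variants among sessions the variants themselves sorted into traffic source groups — a form of selection on an intermediate. The unconditioned pooled rates give the total causal effect.
Pooled: Variant W 33.1% vs Variant L 16.4%; Variant W is higher overall.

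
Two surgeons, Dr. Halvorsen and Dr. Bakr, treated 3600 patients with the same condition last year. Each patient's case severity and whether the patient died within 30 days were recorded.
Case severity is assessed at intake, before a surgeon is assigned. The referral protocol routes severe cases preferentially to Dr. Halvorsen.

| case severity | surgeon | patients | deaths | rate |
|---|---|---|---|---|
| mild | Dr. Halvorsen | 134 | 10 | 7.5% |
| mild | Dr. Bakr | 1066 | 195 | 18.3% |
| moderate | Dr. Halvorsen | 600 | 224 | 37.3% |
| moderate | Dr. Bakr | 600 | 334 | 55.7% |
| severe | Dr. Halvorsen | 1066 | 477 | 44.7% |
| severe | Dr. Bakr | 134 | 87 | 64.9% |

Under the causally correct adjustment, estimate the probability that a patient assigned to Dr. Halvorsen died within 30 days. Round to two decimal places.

0.30

The stratified and pooled comparisons disagree (Dr. Halvorsen wins within each case severity; Dr. Bakr wins overall), so the answer turns on the causal role of case severity.
Case severity differs across surgeons for reasons unrelated to any effect of the surgeon itself, and it separately predicts the outcome — a classic confounder. We must compare within case severity levels.
Standardising Dr. Halvorsen to the population case severity mix: 0.333·10/134 + 0.333·224/600 + 0.333·477/1066 = 0.298.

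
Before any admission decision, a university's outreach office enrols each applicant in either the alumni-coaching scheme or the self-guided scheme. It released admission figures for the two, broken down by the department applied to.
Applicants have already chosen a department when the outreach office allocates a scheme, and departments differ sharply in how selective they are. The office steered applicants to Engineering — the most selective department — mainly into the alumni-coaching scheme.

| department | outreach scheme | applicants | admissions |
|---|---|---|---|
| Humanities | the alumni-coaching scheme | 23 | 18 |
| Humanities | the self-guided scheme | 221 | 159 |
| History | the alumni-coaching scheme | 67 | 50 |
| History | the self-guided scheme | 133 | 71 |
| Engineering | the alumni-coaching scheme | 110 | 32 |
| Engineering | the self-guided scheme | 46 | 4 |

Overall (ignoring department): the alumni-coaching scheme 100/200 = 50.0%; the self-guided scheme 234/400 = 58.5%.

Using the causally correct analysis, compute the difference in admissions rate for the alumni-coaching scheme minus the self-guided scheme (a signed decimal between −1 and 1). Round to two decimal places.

the alumni-coaching scheme is higher inside every department stratum but the self-guided scheme is higher in aggregate. Whether to stratify depends on how department relates to the outreach scheme.
Nothing the outreach scheme does changes department; the imbalance is an allocation artefact. With department also predicting the outcome, the pooled figure is confounded, and the within-stratum comparison is the causal one.
Adjusting over the population distribution of department: 0.407·(0.783−0.719) + 0.333·(0.746−0.534) + 0.260·(0.291−0.087) = +0.150.

+0.15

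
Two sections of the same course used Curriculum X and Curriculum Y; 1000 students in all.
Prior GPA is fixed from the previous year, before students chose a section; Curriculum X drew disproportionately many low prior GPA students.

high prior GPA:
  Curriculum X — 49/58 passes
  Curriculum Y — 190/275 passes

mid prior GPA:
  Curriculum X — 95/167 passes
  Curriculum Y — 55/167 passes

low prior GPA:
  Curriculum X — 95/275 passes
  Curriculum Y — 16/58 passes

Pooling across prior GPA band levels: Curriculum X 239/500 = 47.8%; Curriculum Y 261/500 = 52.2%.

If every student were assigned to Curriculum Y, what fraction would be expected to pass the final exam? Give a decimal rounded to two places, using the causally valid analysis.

The prior GPA band-specific comparison favours Curriculum X throughout, but the pooled figures favour Curriculum Y. The question is whether to condition on prior GPA band.
Prior GPA band is set before the teaching method has any effect — it is not caused by the teaching method — and it independently drives the outcome. That makes it a confounder, so the causal comparison is within prior GPA band levels.
Standardising Curriculum Y to the population prior GPA band mix: 0.333·190/275 + 0.334·55/167 + 0.333·16/58 = 0.432.

0.43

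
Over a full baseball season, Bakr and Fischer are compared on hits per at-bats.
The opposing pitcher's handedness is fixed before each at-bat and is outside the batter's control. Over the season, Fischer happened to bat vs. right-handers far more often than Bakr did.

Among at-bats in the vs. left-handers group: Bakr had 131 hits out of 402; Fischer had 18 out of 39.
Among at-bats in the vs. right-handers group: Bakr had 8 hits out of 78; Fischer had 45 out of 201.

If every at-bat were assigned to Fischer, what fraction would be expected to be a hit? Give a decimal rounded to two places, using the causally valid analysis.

0.37

Pitcher handedness satisfies the back-door criterion: it is not a descendant of the player, and it blocks the spurious path from player to outcome. Adjusting for it (i.e., using the within-pitcher handedness rates) gives the causal effect.
Standardising Fischer to the population pitcher handedness mix: 0.613·18/39 + 0.388·45/201 = 0.369.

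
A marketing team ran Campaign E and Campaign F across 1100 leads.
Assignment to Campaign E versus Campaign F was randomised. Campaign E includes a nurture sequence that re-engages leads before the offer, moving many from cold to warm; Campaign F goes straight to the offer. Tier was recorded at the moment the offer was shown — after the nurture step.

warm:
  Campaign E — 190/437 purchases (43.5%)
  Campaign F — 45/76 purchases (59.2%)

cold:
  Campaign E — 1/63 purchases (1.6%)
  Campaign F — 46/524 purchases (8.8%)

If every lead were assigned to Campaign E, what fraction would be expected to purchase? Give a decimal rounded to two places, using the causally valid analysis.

The engagement tier-specific comparison favours Campaign F throughout, but the pooled figures favour Campaign E. The question is whether to condition on engagement tier.
Stratifying would compare campaigns among leads the campaigns themselves sorted into engagement tier groups — a form of selection on an intermediate. The unconditioned pooled rates give the total causal effect.
So P(outcome | do(Campaign E)) is just the pooled rate for Campaign E: 191/500 = 0.382.

0.38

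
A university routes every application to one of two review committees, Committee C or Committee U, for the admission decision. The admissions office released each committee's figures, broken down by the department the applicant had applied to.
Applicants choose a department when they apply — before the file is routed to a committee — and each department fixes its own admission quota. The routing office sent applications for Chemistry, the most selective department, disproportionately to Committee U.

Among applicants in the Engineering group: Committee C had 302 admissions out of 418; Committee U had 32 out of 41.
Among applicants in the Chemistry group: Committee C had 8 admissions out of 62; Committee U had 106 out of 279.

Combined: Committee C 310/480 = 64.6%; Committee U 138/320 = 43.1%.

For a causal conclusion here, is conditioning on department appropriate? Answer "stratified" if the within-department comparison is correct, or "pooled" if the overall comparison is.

Within every department level Committee U has the higher rate, yet pooled Committee C does — Simpson's reversal.
Department is set before the review committee has any effect — it is not caused by the review committee — and it independently drives the outcome. That makes it a confounder, so the causal comparison is within department levels.
Within each level — Engineering: 72.2% vs 78.0%; Chemistry: 12.9% vs 38.0% — Committee U is higher every time.

stratified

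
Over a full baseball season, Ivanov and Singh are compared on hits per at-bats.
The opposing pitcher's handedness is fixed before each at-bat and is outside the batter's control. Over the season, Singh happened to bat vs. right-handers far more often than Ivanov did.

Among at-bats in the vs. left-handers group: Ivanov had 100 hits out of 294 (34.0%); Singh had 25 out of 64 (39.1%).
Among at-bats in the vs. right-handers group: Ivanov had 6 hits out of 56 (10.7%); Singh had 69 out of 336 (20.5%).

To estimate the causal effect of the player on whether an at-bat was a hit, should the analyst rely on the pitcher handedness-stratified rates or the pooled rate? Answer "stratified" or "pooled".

stratified

Within every pitcher handedness level Singh has the higher rate, yet pooled Ivanov does — Simpson's reversal.
Pitcher handedness differs across players for reasons unrelated to any effect of the player itself, and it separately predicts the outcome — a classic confounder. We must compare within pitcher handedness levels.
Within each level — vs. left-handers: 34.0% vs 39.1%; vs. right-handers: 10.7% vs 20.5% — Singh is higher every time.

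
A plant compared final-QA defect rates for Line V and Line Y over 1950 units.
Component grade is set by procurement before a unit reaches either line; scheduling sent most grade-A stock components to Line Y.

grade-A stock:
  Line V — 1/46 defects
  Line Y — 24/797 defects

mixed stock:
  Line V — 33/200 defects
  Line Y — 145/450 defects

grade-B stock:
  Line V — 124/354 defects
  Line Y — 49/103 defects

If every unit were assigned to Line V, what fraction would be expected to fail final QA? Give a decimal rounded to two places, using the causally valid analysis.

Within every component grade level Line V has the lower rate, yet pooled Line Y does — Simpson's reversal.
Nothing the line does changes component grade; the imbalance is an allocation artefact. With component grade also predicting the outcome, the pooled figure is confounded, and the within-stratum comparison is the causal one.
Standardising Line V to the population component grade mix: 0.432·1/46 + 0.333·33/200 + 0.234·124/354 = 0.146.

0.15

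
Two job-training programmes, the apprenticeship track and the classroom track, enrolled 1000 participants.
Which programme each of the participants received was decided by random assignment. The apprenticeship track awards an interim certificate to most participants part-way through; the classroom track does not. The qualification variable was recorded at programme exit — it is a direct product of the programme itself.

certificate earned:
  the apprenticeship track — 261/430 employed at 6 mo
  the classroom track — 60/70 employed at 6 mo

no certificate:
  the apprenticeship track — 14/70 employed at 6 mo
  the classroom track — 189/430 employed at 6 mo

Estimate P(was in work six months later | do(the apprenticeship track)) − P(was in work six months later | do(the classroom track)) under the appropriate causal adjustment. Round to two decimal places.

the classroom track is higher inside every qualification attained during the programme stratum but the apprenticeship track is higher in aggregate. Whether to stratify depends on how qualification attained during the programme relates to the programme.
Qualification attained during the programme here is a post-treatment variable shaped by the programme; conditioning on it would introduce bias rather than remove it. The overall comparison is the causal one.
The causal difference is the pooled difference: 0.550 − 0.498 = +0.052.

+0.05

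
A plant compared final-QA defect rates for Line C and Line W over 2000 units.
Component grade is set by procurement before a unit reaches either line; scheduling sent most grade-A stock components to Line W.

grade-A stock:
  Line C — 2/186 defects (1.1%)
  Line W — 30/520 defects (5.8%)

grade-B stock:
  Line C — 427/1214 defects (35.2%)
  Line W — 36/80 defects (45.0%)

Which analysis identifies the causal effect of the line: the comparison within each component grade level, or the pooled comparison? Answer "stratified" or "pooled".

stratified

Component grade differs across lines for reasons unrelated to any effect of the line itself, and it separately predicts the outcome — a classic confounder. We must compare within component grade levels.
Within each level — grade-A stock: 1.1% vs 5.8%; grade-B stock: 35.2% vs 45.0% — Line C is lower every time.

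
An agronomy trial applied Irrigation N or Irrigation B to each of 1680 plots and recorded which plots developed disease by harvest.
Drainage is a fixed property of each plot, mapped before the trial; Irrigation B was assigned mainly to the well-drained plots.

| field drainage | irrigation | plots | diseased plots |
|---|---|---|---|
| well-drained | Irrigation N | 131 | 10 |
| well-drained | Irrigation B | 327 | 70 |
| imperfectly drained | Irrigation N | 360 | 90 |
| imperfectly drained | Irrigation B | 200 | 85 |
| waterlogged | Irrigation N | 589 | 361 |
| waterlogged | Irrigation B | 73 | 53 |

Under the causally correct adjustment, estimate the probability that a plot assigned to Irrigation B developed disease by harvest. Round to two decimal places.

Here field drainage is a common cause — it drives both which irrigation a case falls under and the outcome. The crude comparison mixes populations; the stratum-specific rates are the causally relevant ones.
Standardising Irrigation B to the population field drainage mix: 0.273·70/327 + 0.333·85/200 + 0.394·53/73 = 0.486.

0.49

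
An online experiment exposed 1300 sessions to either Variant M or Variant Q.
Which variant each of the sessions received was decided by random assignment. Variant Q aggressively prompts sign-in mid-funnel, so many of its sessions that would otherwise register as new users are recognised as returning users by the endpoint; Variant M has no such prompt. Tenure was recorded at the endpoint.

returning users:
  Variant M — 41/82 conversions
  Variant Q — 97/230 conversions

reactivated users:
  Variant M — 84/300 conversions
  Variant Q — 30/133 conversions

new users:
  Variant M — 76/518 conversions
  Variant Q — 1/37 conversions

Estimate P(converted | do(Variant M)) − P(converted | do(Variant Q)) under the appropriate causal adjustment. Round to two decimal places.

Because the variant influences user tenure, user tenure is a post-treatment mediator, not a confounder. Stratifying on it would bias the estimate; the causal effect is the crude pooled difference.
The causal difference is the pooled difference: 0.223 − 0.320 = -0.097.

-0.10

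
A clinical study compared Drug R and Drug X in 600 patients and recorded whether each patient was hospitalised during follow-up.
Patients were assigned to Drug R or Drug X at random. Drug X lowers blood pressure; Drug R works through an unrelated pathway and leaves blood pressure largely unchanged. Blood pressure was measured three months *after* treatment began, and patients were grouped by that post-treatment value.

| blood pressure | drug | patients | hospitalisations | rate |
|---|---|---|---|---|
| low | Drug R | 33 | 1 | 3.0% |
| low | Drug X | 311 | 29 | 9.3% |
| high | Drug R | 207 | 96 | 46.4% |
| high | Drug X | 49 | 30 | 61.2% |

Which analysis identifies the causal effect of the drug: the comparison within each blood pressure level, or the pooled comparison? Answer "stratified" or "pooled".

pooled

Stratifying would compare drugs among patients the drugs themselves sorted into blood pressure groups — a form of selection on an intermediate. The unconditioned pooled rates give the total causal effect.
Pooled: Drug R 40.4% vs Drug X 16.4%; Drug X is lower overall.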